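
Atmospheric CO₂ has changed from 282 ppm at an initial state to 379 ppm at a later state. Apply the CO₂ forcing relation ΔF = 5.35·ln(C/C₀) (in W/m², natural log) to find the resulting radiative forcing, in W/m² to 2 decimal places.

ΔF = 1.58 W/m²

CO₂ absorption bands are partially saturated, so forcing scales with the logarithm of the concentration ratio.
CO₂: 5.35 × ln(379/282) = 5.35 × ln(1.34397) = 5.35 × 0.29563 = 1.5816 W/m².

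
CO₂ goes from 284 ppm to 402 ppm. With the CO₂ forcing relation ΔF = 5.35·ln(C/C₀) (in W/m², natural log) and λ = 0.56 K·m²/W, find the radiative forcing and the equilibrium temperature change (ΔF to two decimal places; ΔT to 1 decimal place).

CO₂: 5.35 × ln(402/284) = 5.35 × ln(1.41549) = 5.35 × 0.34748 = 1.8590 W/m².
ΔT = λ ΔF = 0.56 × 1.86 = 1.0416 K.

ΔF = 1.86 W/m²; ΔT = 1.0 K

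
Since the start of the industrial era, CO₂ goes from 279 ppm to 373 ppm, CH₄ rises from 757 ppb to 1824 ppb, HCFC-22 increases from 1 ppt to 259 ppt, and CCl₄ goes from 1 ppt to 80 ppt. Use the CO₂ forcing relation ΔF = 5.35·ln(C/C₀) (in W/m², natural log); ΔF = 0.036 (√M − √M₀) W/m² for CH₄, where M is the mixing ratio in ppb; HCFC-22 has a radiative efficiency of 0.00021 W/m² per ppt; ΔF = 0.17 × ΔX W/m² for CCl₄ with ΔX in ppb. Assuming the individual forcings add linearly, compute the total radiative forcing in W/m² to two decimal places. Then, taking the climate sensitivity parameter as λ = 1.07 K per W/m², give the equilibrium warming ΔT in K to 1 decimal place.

ΔF = 2.17 W/m²; ΔT = 2.3 K

CO₂: 5.35 × ln(373/279) = 5.35 × ln(1.33692) = 5.35 × 0.29037 = 1.5535 W/m².
CH₄: 0.036 × (√1824 − √757) = 0.036 × (42.7083 − 27.5136) = 0.036 × 15.1947 = 0.5470 W/m².
HCFC-22: ΔF = 0.00021 × (259 − 1) = 0.00021 × 258 = 0.0542 W/m².
CCl₄: Δ = 80 − 1 = 79 ppt = 0.079 ppb; ΔF = 0.17 × 0.079 = 0.0134 W/m².
Total ΔF = 1.5535 + 0.5470 + 0.0542 + 0.0134 = 2.1681 W/m².
ΔT = λ ΔF = 1.07 × 2.17 = 2.3219 K.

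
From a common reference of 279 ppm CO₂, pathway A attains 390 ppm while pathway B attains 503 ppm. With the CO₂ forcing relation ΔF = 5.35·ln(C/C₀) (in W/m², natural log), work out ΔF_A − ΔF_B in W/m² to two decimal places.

ΔF_A − ΔF_B = -1.36 W/m²

ΔF_A = 5.35 ln(390/279) = 5.35 × 0.33493 = 1.7919 W/m².
ΔF_B = 5.35 ln(503/279) = 5.35 × 0.58938 = 3.1532 W/m².
Difference: 1.7919 − 3.1532 = -1.3613 W/m².
(Equivalently, ΔF_A − ΔF_B = 5.35 ln(390/503) = 5.35 × -0.25444 = -1.3613 W/m².)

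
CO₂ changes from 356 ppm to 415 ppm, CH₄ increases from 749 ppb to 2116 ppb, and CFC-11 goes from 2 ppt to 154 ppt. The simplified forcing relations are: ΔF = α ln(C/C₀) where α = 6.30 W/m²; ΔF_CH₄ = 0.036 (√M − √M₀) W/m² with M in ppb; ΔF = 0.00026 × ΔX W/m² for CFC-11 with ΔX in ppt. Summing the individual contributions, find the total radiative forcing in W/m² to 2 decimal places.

ΔF = 1.68 W/m²

CO₂: 6.30 × ln(415/356) = 6.30 × ln(1.16573) = 6.30 × 0.15335 = 0.9661 W/m².
CH₄: 0.036 × (√2116 − √749) = 0.036 × (46.0000 − 27.3679) = 0.036 × 18.6321 = 0.6708 W/m².
CFC-11: ΔF = 0.00026 × (154 − 2) = 0.00026 × 152 = 0.0395 W/m².
Total ΔF = 0.9661 + 0.6708 + 0.0395 = 1.6764 W/m².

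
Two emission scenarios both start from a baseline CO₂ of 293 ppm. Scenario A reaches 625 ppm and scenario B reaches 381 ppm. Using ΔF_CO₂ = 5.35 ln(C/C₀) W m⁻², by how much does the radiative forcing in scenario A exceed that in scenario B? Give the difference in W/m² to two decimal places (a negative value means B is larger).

ΔF_A − ΔF_B = 2.65 W/m²

ΔF_A = 5.35 ln(625/293) = 5.35 × 0.75758 = 4.0531 W/m².
ΔF_B = 5.35 ln(381/293) = 5.35 × 0.26263 = 1.4051 W/m².
Difference: 4.0531 − 1.4051 = 2.6480 W/m².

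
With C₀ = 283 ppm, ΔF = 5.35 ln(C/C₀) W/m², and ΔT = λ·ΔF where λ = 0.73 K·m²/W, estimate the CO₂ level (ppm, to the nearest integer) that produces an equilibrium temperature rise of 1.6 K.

Required forcing: ΔF = ΔT/λ = 1.6/0.73 = 2.1918 W/m².
Then ln(C/283) = ΔF/5.35 = 2.1918/5.35 = 0.40968.
So C = 283 × e^0.40968 = 283 × 1.50634 = 426.29 ppm.

C ≈ 426 ppm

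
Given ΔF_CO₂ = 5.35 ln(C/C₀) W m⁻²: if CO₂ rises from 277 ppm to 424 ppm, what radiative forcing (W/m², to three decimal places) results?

ΔF = 2.278 W/m²

CO₂: 5.35 × ln(424/277) = 5.35 × ln(1.53069) = 5.35 × 0.42572 = 2.2776 W/m².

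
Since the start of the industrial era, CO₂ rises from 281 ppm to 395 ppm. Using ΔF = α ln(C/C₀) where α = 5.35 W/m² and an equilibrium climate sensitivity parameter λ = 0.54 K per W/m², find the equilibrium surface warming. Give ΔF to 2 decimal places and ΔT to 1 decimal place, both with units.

CO₂: 5.35 × ln(395/281) = 5.35 × ln(1.40569) = 5.35 × 0.34053 = 1.8218 W/m².
ΔT = λ ΔF = 0.54 × 1.82 = 0.9828 K.

ΔF = 1.82 W/m²; ΔT = 1.0 K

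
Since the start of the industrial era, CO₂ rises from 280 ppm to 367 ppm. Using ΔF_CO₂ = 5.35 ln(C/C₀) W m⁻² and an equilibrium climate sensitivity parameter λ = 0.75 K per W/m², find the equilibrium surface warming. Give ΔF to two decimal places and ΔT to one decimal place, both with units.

ΔF = 1.45 W/m²; ΔT = 1.1 K

CO₂: 5.35 × ln(367/280) = 5.35 × ln(1.31071) = 5.35 × 0.27057 = 1.4475 W/m².
ΔT = λ ΔF = 0.75 × 1.45 = 1.0875 K.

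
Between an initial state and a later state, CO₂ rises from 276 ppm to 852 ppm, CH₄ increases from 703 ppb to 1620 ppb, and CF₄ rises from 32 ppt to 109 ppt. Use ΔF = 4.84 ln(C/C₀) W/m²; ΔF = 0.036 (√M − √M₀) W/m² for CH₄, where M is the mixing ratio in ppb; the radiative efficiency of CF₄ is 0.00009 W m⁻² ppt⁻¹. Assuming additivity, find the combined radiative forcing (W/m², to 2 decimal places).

CO₂: 4.84 × ln(852/276) = 4.84 × ln(3.08696) = 4.84 × 1.12719 = 5.4556 W/m².
CH₄: 0.036 × (√1620 − √703) = 0.036 × (40.2492 − 26.5141) = 0.036 × 13.7351 = 0.4945 W/m².
CF₄: ΔF = 0.00009 × (109 − 32) = 0.00009 × 77 = 0.0069 W/m².
Total ΔF = 5.4556 + 0.4945 + 0.0069 = 5.9570 W/m².

ΔF = 5.96 W/m²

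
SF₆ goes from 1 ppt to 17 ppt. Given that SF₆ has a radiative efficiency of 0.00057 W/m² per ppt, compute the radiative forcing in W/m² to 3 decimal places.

SF₆: ΔF = 0.00057 × (17 − 1) = 0.00057 × 16 = 0.0091 W/m².

ΔF = 0.009 W/m²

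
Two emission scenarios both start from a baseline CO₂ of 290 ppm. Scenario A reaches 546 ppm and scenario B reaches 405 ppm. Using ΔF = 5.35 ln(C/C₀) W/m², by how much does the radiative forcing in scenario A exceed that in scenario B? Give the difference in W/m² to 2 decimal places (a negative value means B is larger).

ΔF_A = 5.35 ln(546/290) = 5.35 × 0.63274 = 3.3852 W/m².
ΔF_B = 5.35 ln(405/290) = 5.35 × 0.33401 = 1.7870 W/m².
Difference: 3.3852 − 1.7870 = 1.5982 W/m².
(Equivalently, ΔF_A − ΔF_B = 5.35 ln(546/405) = 5.35 × 0.29873 = 1.5982 W/m².)

ΔF_A − ΔF_B = 1.60 W/m²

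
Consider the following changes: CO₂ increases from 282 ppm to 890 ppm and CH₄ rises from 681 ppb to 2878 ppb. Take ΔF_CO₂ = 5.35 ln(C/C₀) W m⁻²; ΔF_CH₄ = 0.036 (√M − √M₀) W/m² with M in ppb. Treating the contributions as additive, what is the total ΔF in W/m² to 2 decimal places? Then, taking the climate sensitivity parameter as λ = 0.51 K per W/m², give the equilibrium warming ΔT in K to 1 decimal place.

ΔF = 7.14 W/m²; ΔT = 3.6 K

CO₂: 5.35 × ln(890/282) = 5.35 × ln(3.15603) = 5.35 × 1.14931 = 6.1488 W/m².
CH₄: 0.036 × (√2878 − √681) = 0.036 × (53.6470 − 26.0960) = 0.036 × 27.5510 = 0.9918 W/m².
Total ΔF = 6.1488 + 0.9918 = 7.1406 W/m².
ΔT = λ ΔF = 0.51 × 7.14 = 3.6414 K.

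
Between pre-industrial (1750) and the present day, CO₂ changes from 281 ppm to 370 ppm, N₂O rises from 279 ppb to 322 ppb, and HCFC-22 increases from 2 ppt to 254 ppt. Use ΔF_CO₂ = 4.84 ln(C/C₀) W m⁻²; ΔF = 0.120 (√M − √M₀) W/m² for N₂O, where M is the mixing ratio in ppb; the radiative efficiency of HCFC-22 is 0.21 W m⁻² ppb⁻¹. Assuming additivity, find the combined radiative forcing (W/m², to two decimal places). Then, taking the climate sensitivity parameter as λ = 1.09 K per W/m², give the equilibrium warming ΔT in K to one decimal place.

CO₂: 4.84 × ln(370/281) = 4.84 × ln(1.31673) = 4.84 × 0.27515 = 1.3317 W/m².
N₂O: 0.120 × (√322 − √279) = 0.120 × (17.9444 − 16.7033) = 0.120 × 1.2411 = 0.1489 W/m².
HCFC-22: Δ = 254 − 2 = 252 ppt = 0.252 ppb; ΔF = 0.21 × 0.252 = 0.0529 W/m².
Total ΔF = 1.3317 + 0.1489 + 0.0529 = 1.5335 W/m².
ΔT = λ ΔF = 1.09 × 1.53 = 1.6677 K.

ΔF = 1.53 W/m²; ΔT = 1.7 K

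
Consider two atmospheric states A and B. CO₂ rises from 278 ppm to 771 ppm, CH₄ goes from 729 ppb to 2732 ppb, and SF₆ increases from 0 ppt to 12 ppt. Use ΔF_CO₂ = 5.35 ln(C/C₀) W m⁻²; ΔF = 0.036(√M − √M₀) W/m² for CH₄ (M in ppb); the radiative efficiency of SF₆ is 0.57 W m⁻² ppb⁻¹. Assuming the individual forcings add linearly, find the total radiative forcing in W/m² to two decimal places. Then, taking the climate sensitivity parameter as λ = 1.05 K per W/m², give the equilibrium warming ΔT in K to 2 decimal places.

CO₂: 5.35 × ln(771/278) = 5.35 × ln(2.77338) = 5.35 × 1.02007 = 5.4574 W/m².
CH₄: 0.036 × (√2732 − √729) = 0.036 × (52.2685 − 27.0000) = 0.036 × 25.2685 = 0.9097 W/m².
SF₆: Δ = 12 − 0 = 12 ppt = 0.012 ppb; ΔF = 0.57 × 0.012 = 0.0068 W/m².
Total ΔF = 5.4574 + 0.9097 + 0.0068 = 6.3739 W/m².
ΔT = λ ΔF = 1.05 × 6.37 = 6.6885 K.

ΔF = 6.37 W/m²; ΔT = 6.69 K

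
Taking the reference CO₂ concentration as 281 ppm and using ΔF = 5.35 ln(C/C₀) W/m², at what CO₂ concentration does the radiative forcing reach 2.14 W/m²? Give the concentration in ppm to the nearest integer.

C ≈ 419 ppm

Set 5.35 ln(C/281) = 2.14, so ln(C/281) = 2.14/5.35 = 0.40000.
Then C/281 = e^0.40000 = 1.49182, giving C = 281 × 1.49182 = 419.20 ppm.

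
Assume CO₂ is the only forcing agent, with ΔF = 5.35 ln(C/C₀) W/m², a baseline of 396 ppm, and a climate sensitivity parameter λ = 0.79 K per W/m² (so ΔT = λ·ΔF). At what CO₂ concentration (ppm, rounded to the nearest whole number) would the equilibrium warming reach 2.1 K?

C ≈ 651 ppm

Required forcing: ΔF = ΔT/λ = 2.1/0.79 = 2.6582 W/m².
Then ln(C/396) = ΔF/5.35 = 2.6582/5.35 = 0.49686.
So C = 396 × e^0.49686 = 396 × 1.64355 = 650.85 ppm.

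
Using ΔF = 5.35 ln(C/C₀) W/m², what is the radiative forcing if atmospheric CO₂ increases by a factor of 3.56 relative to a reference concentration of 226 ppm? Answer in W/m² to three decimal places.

ΔF = 6.793 W/m²

ΔF = 5.35 × ln(3.56) = 5.35 × 1.26976 = 6.7932 W/m².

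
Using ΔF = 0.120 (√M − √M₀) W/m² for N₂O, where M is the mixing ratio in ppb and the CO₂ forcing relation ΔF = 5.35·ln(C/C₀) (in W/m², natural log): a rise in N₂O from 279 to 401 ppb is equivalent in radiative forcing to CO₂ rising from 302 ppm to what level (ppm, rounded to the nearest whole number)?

N₂O forcing: 0.120 × (√401 − √279) = 0.120 × (20.0250 − 16.7033) = 0.120 × 3.3217 = 0.39860 W/m².
Set 5.35 ln(C/302) = 0.39860: ln(C/302) = 0.39860/5.35 = 0.07450, so C = 302 × e^0.07450 = 302 × 1.07735 = 325.36 ppm.

C ≈ 325 ppm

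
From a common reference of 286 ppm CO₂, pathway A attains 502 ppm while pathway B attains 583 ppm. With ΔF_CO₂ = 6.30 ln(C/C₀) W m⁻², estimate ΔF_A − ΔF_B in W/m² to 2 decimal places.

ΔF_A = 6.30 ln(502/286) = 6.30 × 0.56261 = 3.5444 W/m².
ΔF_B = 6.30 ln(583/286) = 6.30 × 0.71220 = 4.4869 W/m².
Difference: 3.5444 − 4.4869 = -0.9425 W/m².

ΔF_A − ΔF_B = -0.94 W/m²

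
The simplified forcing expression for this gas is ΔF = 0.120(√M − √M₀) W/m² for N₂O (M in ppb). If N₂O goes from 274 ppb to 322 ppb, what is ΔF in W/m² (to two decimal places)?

ΔF = 0.17 W/m²

N₂O: 0.120 × (√322 − √274) = 0.120 × (17.9444 − 16.5529) = 0.120 × 1.3915 = 0.1670 W/m².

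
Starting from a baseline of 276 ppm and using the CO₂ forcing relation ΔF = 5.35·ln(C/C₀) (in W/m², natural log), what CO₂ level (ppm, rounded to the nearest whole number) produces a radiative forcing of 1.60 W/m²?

Set 5.35 ln(C/276) = 1.60, so ln(C/276) = 1.60/5.35 = 0.29907.
Then C/276 = e^0.29907 = 1.34860, giving C = 276 × 1.34860 = 372.21 ppm.

C ≈ 372 ppm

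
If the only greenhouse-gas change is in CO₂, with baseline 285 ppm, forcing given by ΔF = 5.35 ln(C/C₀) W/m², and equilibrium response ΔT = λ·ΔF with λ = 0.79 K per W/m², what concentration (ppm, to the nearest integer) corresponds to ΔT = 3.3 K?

Required forcing: ΔF = ΔT/λ = 3.3/0.79 = 4.1772 W/m².
Then ln(C/285) = ΔF/5.35 = 4.1772/5.35 = 0.78079.
So C = 285 × e^0.78079 = 285 × 2.18320 = 622.21 ppm.

C ≈ 622 ppm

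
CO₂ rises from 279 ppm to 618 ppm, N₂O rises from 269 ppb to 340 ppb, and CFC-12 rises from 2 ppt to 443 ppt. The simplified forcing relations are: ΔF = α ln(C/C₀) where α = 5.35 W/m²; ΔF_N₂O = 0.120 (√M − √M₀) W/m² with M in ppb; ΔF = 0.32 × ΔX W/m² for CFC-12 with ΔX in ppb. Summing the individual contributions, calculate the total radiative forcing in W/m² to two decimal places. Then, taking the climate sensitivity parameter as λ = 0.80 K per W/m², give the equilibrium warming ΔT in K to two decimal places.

CO₂: 5.35 × ln(618/279) = 5.35 × ln(2.21505) = 5.35 × 0.79527 = 4.2547 W/m².
N₂O: 0.120 × (√340 − √269) = 0.120 × (18.4391 − 16.4012) = 0.120 × 2.0379 = 0.2445 W/m².
CFC-12: Δ = 443 − 2 = 441 ppt = 0.441 ppb; ΔF = 0.32 × 0.441 = 0.1411 W/m².
Total ΔF = 4.2547 + 0.2445 + 0.1411 = 4.6403 W/m².
ΔT = λ ΔF = 0.80 × 4.64 = 3.7120 K.

ΔF = 4.64 W/m²; ΔT = 3.71 K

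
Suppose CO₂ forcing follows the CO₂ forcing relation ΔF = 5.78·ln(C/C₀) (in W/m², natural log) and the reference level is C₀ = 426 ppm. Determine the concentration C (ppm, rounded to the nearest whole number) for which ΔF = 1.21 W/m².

C ≈ 525 ppm

Set 5.78 ln(C/426) = 1.21, so ln(C/426) = 1.21/5.78 = 0.20934.
Then C/426 = e^0.20934 = 1.23286, giving C = 426 × 1.23286 = 525.20 ppm.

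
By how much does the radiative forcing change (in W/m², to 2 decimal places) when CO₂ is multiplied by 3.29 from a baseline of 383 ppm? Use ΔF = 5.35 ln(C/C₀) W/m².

ΔF = 6.37 W/m²

Because the forcing depends only on the ratio C/C₀, the initial concentration does not enter.
ΔF = 5.35 × ln(3.29) = 5.35 × 1.19089 = 6.3713 W/m².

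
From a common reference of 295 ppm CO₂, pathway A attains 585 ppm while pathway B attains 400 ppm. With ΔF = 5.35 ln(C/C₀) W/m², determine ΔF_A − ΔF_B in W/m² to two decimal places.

ΔF_A = 5.35 ln(585/295) = 5.35 × 0.68464 = 3.6628 W/m².
ΔF_B = 5.35 ln(400/295) = 5.35 × 0.30449 = 1.6290 W/m².
Difference: 3.6628 − 1.6290 = 2.0338 W/m².
(Equivalently, ΔF_A − ΔF_B = 5.35 ln(585/400) = 5.35 × 0.38015 = 2.0338 W/m².)

ΔF_A − ΔF_B = 2.03 W/m²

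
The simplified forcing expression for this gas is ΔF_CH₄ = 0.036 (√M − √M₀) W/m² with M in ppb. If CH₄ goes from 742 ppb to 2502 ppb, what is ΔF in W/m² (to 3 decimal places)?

CH₄: 0.036 × (√2502 − √742) = 0.036 × (50.0200 − 27.2397) = 0.036 × 22.7803 = 0.8201 W/m².

ΔF = 0.820 W/m²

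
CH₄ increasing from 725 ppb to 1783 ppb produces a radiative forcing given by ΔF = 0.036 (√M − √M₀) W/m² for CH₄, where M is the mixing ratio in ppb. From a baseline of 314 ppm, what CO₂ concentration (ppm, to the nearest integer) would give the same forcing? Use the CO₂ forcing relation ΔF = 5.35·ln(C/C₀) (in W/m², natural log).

C ≈ 348 ppm

CH₄ forcing: 0.036 × (√1783 − √725) = 0.036 × (42.2256 − 26.9258) = 0.036 × 15.2998 = 0.55079 W/m².
Set 5.35 ln(C/314) = 0.55079: ln(C/314) = 0.55079/5.35 = 0.10295, so C = 314 × e^0.10295 = 314 × 1.10844 = 348.05 ppm.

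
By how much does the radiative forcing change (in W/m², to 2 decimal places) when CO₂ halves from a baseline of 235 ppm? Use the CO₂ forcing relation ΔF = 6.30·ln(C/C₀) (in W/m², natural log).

ΔF = 6.30 × ln(0.5) = 6.30 × -0.69315 = -4.3668 W/m².

ΔF = -4.37 W/m²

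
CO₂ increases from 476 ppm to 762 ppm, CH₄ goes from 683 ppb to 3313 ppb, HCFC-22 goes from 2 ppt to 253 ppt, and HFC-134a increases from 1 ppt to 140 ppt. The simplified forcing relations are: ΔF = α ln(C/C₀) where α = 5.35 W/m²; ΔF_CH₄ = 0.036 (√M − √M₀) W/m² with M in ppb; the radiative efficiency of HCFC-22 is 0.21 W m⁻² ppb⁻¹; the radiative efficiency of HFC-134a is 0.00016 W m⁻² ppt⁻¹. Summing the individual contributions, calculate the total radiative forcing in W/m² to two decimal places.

CO₂: 5.35 × ln(762/476) = 5.35 × ln(1.60084) = 5.35 × 0.47053 = 2.5173 W/m².
CH₄: 0.036 × (√3313 − √683) = 0.036 × (57.5587 − 26.1343) = 0.036 × 31.4244 = 1.1313 W/m².
HCFC-22: Δ = 253 − 2 = 251 ppt = 0.251 ppb; ΔF = 0.21 × 0.251 = 0.0527 W/m².
HFC-134a: ΔF = 0.00016 × (140 − 1) = 0.00016 × 139 = 0.0222 W/m².
Total ΔF = 2.5173 + 1.1313 + 0.0527 + 0.0222 = 3.7235 W/m².

ΔF = 3.72 W/m²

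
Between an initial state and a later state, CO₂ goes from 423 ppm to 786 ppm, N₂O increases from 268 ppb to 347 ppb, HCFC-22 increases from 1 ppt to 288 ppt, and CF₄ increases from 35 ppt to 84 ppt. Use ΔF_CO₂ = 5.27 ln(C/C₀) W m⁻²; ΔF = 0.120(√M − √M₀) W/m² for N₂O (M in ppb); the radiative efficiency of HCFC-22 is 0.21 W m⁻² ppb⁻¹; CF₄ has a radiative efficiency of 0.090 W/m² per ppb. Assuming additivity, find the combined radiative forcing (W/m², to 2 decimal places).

CO₂: 5.27 × ln(786/423) = 5.27 × ln(1.85816) = 5.27 × 0.61959 = 3.2652 W/m².
N₂O: 0.120 × (√347 − √268) = 0.120 × (18.6279 − 16.3707) = 0.120 × 2.2572 = 0.2709 W/m².
HCFC-22: Δ = 288 − 1 = 287 ppt = 0.287 ppb; ΔF = 0.21 × 0.287 = 0.0603 W/m².
CF₄: Δ = 84 − 35 = 49 ppt = 0.049 ppb; ΔF = 0.090 × 0.049 = 0.0044 W/m².
Total ΔF = 3.2652 + 0.2709 + 0.0603 + 0.0044 = 3.6008 W/m².

ΔF = 3.60 W/m²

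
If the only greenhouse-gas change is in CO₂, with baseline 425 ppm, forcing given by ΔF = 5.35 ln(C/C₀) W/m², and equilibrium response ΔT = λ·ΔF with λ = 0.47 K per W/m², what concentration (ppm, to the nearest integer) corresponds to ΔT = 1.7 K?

Required forcing: ΔF = ΔT/λ = 1.7/0.47 = 3.6170 W/m².
Then ln(C/425) = ΔF/5.35 = 3.6170/5.35 = 0.67607.
So C = 425 × e^0.67607 = 425 × 1.96614 = 835.61 ppm.

C ≈ 836 ppm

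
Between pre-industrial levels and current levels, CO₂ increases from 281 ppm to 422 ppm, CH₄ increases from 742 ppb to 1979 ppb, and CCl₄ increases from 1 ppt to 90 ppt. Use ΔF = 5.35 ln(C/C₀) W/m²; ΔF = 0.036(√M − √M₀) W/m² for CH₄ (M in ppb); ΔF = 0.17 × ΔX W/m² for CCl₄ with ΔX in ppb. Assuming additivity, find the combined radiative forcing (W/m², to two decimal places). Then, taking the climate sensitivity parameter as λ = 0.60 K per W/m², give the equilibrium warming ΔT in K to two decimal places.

CO₂: 5.35 × ln(422/281) = 5.35 × ln(1.50178) = 5.35 × 0.40665 = 2.1756 W/m².
CH₄: 0.036 × (√1979 − √742) = 0.036 × (44.4860 − 27.2397) = 0.036 × 17.2463 = 0.6209 W/m².
CCl₄: Δ = 90 − 1 = 89 ppt = 0.089 ppb; ΔF = 0.17 × 0.089 = 0.0151 W/m².
Total ΔF = 2.1756 + 0.6209 + 0.0151 = 2.8116 W/m².
ΔT = λ ΔF = 0.60 × 2.81 = 1.6860 K.

ΔF = 2.81 W/m²; ΔT = 1.69 K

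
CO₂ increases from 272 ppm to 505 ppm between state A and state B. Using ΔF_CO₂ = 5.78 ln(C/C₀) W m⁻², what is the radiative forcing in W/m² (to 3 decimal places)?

CO₂ absorption bands are partially saturated, so forcing scales with the logarithm of the concentration ratio.
CO₂: 5.78 × ln(505/272) = 5.78 × ln(1.85662) = 5.78 × 0.61876 = 3.5764 W/m².

ΔF = 3.576 W/m²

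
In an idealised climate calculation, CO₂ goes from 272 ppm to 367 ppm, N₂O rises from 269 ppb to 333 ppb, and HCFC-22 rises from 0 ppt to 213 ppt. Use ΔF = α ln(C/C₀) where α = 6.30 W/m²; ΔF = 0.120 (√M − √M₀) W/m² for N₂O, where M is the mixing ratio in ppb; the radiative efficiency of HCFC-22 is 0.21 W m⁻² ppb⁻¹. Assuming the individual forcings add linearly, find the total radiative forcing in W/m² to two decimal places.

ΔF = 2.15 W/m²

CO₂: 6.30 × ln(367/272) = 6.30 × ln(1.34926) = 6.30 × 0.29956 = 1.8872 W/m².
N₂O: 0.120 × (√333 − √269) = 0.120 × (18.2483 − 16.4012) = 0.120 × 1.8471 = 0.2217 W/m².
HCFC-22: Δ = 213 − 0 = 213 ppt = 0.213 ppb; ΔF = 0.21 × 0.213 = 0.0447 W/m².
Total ΔF = 1.8872 + 0.2217 + 0.0447 = 2.1536 W/m².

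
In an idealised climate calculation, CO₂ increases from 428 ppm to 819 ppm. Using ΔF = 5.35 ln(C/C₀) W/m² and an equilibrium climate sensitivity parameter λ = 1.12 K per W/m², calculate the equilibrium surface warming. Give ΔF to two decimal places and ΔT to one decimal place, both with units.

CO₂: 5.35 × ln(819/428) = 5.35 × ln(1.91355) = 5.35 × 0.64896 = 3.4719 W/m².
ΔT = λ ΔF = 1.12 × 3.47 = 3.8864 K.

ΔF = 3.47 W/m²; ΔT = 3.9 K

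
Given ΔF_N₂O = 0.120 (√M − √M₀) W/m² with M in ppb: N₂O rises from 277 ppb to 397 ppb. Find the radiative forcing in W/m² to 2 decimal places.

N₂O: 0.120 × (√397 − √277) = 0.120 × (19.9249 − 16.6433) = 0.120 × 3.2816 = 0.3938 W/m².

ΔF = 0.39 W/m²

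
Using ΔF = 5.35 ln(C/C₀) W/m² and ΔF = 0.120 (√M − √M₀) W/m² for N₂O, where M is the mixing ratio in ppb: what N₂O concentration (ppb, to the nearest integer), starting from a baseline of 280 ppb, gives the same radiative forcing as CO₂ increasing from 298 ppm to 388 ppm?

CO₂ forcing: 5.35 × ln(388/298) = 5.35 × 0.263912 = 1.41193 W/m².
Set 0.120(√M − √280) = 1.41193: √M = 1.41193/0.120 + √280 = 11.7661 + 16.7332 = 28.4993.
M = (28.4993)² = 812.21 ppb.

M ≈ 812 ppb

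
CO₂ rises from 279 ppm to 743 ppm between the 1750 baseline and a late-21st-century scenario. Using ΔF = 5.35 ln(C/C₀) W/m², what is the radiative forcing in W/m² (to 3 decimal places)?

ΔF = 5.240 W/m²

CO₂: 5.35 × ln(743/279) = 5.35 × ln(2.66308) = 5.35 × 0.97948 = 5.2402 W/m².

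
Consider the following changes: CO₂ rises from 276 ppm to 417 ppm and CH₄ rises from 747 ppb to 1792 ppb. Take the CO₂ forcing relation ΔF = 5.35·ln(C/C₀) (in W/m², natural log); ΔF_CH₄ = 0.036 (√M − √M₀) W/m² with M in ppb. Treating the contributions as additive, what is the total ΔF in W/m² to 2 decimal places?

CO₂: 5.35 × ln(417/276) = 5.35 × ln(1.51087) = 5.35 × 0.41269 = 2.2079 W/m².
CH₄: 0.036 × (√1792 − √747) = 0.036 × (42.3320 − 27.3313) = 0.036 × 15.0007 = 0.5400 W/m².
Total ΔF = 2.2079 + 0.5400 = 2.7479 W/m².

ΔF = 2.75 W/m²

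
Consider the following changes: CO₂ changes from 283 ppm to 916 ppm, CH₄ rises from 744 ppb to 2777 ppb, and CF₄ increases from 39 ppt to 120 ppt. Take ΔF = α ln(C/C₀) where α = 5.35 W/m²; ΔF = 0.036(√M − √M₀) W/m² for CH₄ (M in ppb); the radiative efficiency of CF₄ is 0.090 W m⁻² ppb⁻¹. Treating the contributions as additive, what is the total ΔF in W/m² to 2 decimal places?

ΔF = 7.21 W/m²

CO₂: 5.35 × ln(916/283) = 5.35 × ln(3.23675) = 5.35 × 1.17457 = 6.2839 W/m².
CH₄: 0.036 × (√2777 − √744) = 0.036 × (52.6972 − 27.2764) = 0.036 × 25.4208 = 0.9151 W/m².
CF₄: Δ = 120 − 39 = 81 ppt = 0.081 ppb; ΔF = 0.090 × 0.081 = 0.0073 W/m².
Total ΔF = 6.2839 + 0.9151 + 0.0073 = 7.2063 W/m².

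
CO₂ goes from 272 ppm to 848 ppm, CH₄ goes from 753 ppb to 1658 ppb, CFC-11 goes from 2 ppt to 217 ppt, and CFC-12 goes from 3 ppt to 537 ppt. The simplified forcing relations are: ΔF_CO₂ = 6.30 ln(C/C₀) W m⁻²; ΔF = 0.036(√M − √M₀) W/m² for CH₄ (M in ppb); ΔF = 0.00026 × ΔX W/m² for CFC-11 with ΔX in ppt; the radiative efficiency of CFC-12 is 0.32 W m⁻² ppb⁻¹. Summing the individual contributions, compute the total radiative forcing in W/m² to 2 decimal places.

ΔF = 7.87 W/m²

CO₂: 6.30 × ln(848/272) = 6.30 × ln(3.11765) = 6.30 × 1.13708 = 7.1636 W/m².
CH₄: 0.036 × (√1658 − √753) = 0.036 × (40.7185 − 27.4408) = 0.036 × 13.2777 = 0.4780 W/m².
CFC-11: ΔF = 0.00026 × (217 − 2) = 0.00026 × 215 = 0.0559 W/m².
CFC-12: Δ = 537 − 3 = 534 ppt = 0.534 ppb; ΔF = 0.32 × 0.534 = 0.1709 W/m².
Total ΔF = 7.1636 + 0.4780 + 0.0559 + 0.1709 = 7.8684 W/m².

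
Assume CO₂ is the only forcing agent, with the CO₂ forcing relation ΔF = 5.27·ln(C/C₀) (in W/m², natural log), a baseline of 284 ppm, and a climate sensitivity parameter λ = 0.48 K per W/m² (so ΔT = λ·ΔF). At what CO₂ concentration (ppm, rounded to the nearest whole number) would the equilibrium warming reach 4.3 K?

C ≈ 1554 ppm

Required forcing: ΔF = ΔT/λ = 4.3/0.48 = 8.9583 W/m².
Then ln(C/284) = ΔF/5.27 = 8.9583/5.27 = 1.69987.
So C = 284 × e^1.69987 = 284 × 5.47324 = 1554.40 ppm.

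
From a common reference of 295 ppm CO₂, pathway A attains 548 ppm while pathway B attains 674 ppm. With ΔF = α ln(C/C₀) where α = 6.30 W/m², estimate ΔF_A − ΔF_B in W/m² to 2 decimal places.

ΔF_A − ΔF_B = -1.30 W/m²

ΔF_A = 6.30 ln(548/295) = 6.30 × 0.61930 = 3.9016 W/m².
ΔF_B = 6.30 ln(674/295) = 6.30 × 0.82625 = 5.2054 W/m².
Difference: 3.9016 − 5.2054 = -1.3038 W/m².
(Equivalently, ΔF_A − ΔF_B = 6.30 ln(548/674) = 6.30 × -0.20695 = -1.3038 W/m².)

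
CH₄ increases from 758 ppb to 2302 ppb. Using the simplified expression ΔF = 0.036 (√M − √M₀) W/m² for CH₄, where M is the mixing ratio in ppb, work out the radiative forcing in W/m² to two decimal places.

ΔF = 0.74 W/m²

CH₄: 0.036 × (√2302 − √758) = 0.036 × (47.9792 − 27.5318) = 0.036 × 20.4474 = 0.7361 W/m².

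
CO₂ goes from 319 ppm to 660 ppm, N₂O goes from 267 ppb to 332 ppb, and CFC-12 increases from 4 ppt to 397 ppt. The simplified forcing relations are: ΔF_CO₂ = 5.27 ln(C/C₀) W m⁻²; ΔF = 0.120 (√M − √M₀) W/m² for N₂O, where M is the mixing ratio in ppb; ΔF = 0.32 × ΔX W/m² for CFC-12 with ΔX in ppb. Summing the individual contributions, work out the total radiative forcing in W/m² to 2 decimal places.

CO₂: 5.27 × ln(660/319) = 5.27 × ln(2.06897) = 5.27 × 0.72705 = 3.8316 W/m².
N₂O: 0.120 × (√332 − √267) = 0.120 × (18.2209 − 16.3401) = 0.120 × 1.8808 = 0.2257 W/m².
CFC-12: Δ = 397 − 4 = 393 ppt = 0.393 ppb; ΔF = 0.32 × 0.393 = 0.1258 W/m².
Total ΔF = 3.8316 + 0.2257 + 0.1258 = 4.1831 W/m².

ΔF = 4.18 W/m²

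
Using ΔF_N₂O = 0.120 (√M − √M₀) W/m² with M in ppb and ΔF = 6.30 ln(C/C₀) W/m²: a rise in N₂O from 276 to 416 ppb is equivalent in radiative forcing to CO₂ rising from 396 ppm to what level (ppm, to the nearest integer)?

C ≈ 426 ppm

N₂O forcing: 0.120 × (√416 − √276) = 0.120 × (20.3961 − 16.6132) = 0.120 × 3.7829 = 0.45395 W/m².
Set 6.30 ln(C/396) = 0.45395: ln(C/396) = 0.45395/6.30 = 0.07206, so C = 396 × e^0.07206 = 396 × 1.07472 = 425.59 ppm.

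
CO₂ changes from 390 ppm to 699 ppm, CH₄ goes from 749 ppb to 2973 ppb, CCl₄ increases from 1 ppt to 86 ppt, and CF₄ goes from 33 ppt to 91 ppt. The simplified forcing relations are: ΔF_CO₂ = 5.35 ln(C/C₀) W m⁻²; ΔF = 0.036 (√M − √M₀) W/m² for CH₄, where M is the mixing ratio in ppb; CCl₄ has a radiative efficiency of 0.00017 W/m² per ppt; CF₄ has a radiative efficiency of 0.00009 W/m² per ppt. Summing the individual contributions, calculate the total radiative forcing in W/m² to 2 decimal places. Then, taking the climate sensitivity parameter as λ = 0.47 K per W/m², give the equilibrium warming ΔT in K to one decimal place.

CO₂: 5.35 × ln(699/390) = 5.35 × ln(1.79231) = 5.35 × 0.58351 = 3.1218 W/m².
CH₄: 0.036 × (√2973 − √749) = 0.036 × (54.5252 − 27.3679) = 0.036 × 27.1573 = 0.9777 W/m².
CCl₄: ΔF = 0.00017 × (86 − 1) = 0.00017 × 85 = 0.0145 W/m².
CF₄: ΔF = 0.00009 × (91 − 33) = 0.00009 × 58 = 0.0052 W/m².
Total ΔF = 3.1218 + 0.9777 + 0.0145 + 0.0052 = 4.1192 W/m².
ΔT = λ ΔF = 0.47 × 4.12 = 1.9364 K.

ΔF = 4.12 W/m²; ΔT = 1.9 K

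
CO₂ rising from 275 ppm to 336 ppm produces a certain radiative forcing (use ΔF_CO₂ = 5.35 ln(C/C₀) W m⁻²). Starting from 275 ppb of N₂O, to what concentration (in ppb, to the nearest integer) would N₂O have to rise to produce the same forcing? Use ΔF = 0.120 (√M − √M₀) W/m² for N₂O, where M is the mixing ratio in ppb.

CO₂ forcing: 5.35 × ln(336/275) = 5.35 × 0.200340 = 1.07182 W/m².
Set 0.120(√M − √275) = 1.07182: √M = 1.07182/0.120 + √275 = 8.9318 + 16.5831 = 25.5149.
M = (25.5149)² = 651.01 ppb.

M ≈ 651 ppb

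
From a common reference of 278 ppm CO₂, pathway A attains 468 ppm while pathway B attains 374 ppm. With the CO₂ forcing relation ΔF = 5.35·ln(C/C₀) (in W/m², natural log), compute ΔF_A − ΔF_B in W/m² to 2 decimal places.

ΔF_A = 5.35 ln(468/278) = 5.35 × 0.52085 = 2.7865 W/m².
ΔF_B = 5.35 ln(374/278) = 5.35 × 0.29663 = 1.5870 W/m².
Difference: 2.7865 − 1.5870 = 1.1995 W/m².

ΔF_A − ΔF_B = 1.20 W/m²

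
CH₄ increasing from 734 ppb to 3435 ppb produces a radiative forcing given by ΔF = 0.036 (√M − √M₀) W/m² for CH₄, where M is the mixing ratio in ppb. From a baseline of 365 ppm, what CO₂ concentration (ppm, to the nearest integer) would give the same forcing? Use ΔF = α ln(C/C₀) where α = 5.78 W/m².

C ≈ 444 ppm

CH₄ forcing: 0.036 × (√3435 − √734) = 0.036 × (58.6089 − 27.0924) = 0.036 × 31.5165 = 1.13459 W/m².
Set 5.78 ln(C/365) = 1.13459: ln(C/365) = 1.13459/5.78 = 0.19630, so C = 365 × e^0.19630 = 365 × 1.21689 = 444.16 ppm.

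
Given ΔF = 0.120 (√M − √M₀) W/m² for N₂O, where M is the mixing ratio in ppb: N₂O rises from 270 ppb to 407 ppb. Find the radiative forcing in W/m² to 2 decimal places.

ΔF = 0.45 W/m²

N₂O: 0.120 × (√407 − √270) = 0.120 × (20.1742 − 16.4317) = 0.120 × 3.7425 = 0.4491 W/m².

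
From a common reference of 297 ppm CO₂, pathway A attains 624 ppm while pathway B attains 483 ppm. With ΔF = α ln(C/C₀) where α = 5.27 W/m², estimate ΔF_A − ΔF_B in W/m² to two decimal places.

ΔF_A − ΔF_B = 1.35 W/m²

ΔF_A = 5.27 ln(624/297) = 5.27 × 0.74242 = 3.9126 W/m².
ΔF_B = 5.27 ln(483/297) = 5.27 × 0.48628 = 2.5627 W/m².
Difference: 3.9126 − 2.5627 = 1.3499 W/m².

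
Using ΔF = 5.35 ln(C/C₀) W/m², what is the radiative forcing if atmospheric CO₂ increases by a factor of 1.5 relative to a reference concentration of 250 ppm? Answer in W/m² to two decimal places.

ΔF = 2.17 W/m²

ΔF = 5.35 × ln(1.5) = 5.35 × 0.40547 = 2.1693 W/m².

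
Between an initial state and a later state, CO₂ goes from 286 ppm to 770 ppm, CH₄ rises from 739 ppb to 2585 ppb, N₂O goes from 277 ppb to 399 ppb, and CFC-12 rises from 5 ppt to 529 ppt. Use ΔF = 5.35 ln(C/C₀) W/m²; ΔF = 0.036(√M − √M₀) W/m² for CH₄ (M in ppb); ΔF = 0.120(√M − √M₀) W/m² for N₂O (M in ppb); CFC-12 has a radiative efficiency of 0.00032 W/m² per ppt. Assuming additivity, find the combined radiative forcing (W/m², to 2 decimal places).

ΔF = 6.72 W/m²

CO₂: 5.35 × ln(770/286) = 5.35 × ln(2.69231) = 5.35 × 0.99040 = 5.2986 W/m².
CH₄: 0.036 × (√2585 − √739) = 0.036 × (50.8429 − 27.1846) = 0.036 × 23.6583 = 0.8517 W/m².
N₂O: 0.120 × (√399 − √277) = 0.120 × (19.9750 − 16.6433) = 0.120 × 3.3317 = 0.3998 W/m².
CFC-12: ΔF = 0.00032 × (529 − 5) = 0.00032 × 524 = 0.1677 W/m².
Total ΔF = 5.2986 + 0.8517 + 0.3998 + 0.1677 = 6.7178 W/m².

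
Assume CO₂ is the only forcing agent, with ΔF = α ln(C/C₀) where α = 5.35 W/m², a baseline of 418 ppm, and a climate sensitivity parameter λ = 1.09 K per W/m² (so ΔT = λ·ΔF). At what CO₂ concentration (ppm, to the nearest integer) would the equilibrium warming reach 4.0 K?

C ≈ 830 ppm

Required forcing: ΔF = ΔT/λ = 4.0/1.09 = 3.6697 W/m².
Then ln(C/418) = ΔF/5.35 = 3.6697/5.35 = 0.68593.
So C = 418 × e^0.68593 = 418 × 1.98562 = 829.99 ppm.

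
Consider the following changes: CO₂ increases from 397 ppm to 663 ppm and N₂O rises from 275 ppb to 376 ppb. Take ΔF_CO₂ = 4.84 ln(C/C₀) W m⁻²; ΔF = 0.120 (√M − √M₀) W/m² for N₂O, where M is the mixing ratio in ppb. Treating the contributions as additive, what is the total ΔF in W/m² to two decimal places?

CO₂: 4.84 × ln(663/397) = 4.84 × ln(1.67003) = 4.84 × 0.51284 = 2.4821 W/m².
N₂O: 0.120 × (√376 − √275) = 0.120 × (19.3907 − 16.5831) = 0.120 × 2.8076 = 0.3369 W/m².
Total ΔF = 2.4821 + 0.3369 = 2.8190 W/m².

ΔF = 2.82 W/m²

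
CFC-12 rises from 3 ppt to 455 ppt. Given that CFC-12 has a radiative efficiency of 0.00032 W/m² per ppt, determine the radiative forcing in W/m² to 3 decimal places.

CFC-12: ΔF = 0.00032 × (455 − 3) = 0.00032 × 452 = 0.1446 W/m².

ΔF = 0.145 W/m²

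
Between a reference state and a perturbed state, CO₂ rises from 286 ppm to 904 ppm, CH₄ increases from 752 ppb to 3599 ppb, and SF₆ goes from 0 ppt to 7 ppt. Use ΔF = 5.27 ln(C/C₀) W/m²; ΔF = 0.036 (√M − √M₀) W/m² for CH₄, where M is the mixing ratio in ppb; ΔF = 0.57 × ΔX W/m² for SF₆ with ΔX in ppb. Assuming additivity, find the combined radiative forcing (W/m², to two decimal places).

CO₂: 5.27 × ln(904/286) = 5.27 × ln(3.16084) = 5.27 × 1.15084 = 6.0649 W/m².
CH₄: 0.036 × (√3599 − √752) = 0.036 × (59.9917 − 27.4226) = 0.036 × 32.5691 = 1.1725 W/m².
SF₆: Δ = 7 − 0 = 7 ppt = 0.007 ppb; ΔF = 0.57 × 0.007 = 0.0040 W/m².
Total ΔF = 6.0649 + 1.1725 + 0.0040 = 7.2414 W/m².

ΔF = 7.24 W/m²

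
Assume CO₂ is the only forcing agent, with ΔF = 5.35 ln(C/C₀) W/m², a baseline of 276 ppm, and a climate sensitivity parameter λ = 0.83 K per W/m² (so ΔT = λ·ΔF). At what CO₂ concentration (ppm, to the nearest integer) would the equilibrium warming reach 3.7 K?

Required forcing: ΔF = ΔT/λ = 3.7/0.83 = 4.4578 W/m².
Then ln(C/276) = ΔF/5.35 = 4.4578/5.35 = 0.83323.
So C = 276 × e^0.83323 = 276 × 2.30074 = 635.00 ppm.

C ≈ 635 ppm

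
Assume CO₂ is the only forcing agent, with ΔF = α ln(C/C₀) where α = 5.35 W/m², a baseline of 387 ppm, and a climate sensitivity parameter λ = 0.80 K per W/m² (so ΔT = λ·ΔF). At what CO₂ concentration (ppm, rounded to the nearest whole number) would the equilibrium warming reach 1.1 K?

Required forcing: ΔF = ΔT/λ = 1.1/0.80 = 1.3750 W/m².
Then ln(C/387) = ΔF/5.35 = 1.3750/5.35 = 0.25701.
So C = 387 × e^0.25701 = 387 × 1.29306 = 500.41 ppm.

C ≈ 500 ppm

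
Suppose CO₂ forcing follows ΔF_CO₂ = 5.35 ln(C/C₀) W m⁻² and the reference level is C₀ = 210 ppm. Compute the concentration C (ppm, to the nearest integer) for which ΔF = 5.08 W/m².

C ≈ 543 ppm

Set 5.35 ln(C/210) = 5.08, so ln(C/210) = 5.08/5.35 = 0.94953.
Then C/210 = e^0.94953 = 2.58449, giving C = 210 × 2.58449 = 542.74 ppm.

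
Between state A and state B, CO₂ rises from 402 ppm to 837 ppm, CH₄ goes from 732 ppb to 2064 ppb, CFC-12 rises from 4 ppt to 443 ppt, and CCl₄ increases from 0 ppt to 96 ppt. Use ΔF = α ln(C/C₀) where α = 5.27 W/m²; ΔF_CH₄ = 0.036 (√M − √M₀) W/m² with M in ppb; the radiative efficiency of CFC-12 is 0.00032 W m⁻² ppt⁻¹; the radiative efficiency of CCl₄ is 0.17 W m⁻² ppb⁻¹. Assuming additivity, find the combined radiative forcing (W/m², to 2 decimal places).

ΔF = 4.68 W/m²

CO₂: 5.27 × ln(837/402) = 5.27 × ln(2.08209) = 5.27 × 0.73337 = 3.8649 W/m².
CH₄: 0.036 × (√2064 − √732) = 0.036 × (45.4313 − 27.0555) = 0.036 × 18.3758 = 0.6615 W/m².
CFC-12: ΔF = 0.00032 × (443 − 4) = 0.00032 × 439 = 0.1405 W/m².
CCl₄: Δ = 96 − 0 = 96 ppt = 0.096 ppb; ΔF = 0.17 × 0.096 = 0.0163 W/m².
Total ΔF = 3.8649 + 0.6615 + 0.1405 + 0.0163 = 4.6832 W/m².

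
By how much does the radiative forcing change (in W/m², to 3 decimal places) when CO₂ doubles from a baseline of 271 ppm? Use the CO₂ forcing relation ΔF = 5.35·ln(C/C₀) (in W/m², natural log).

Because the forcing depends only on the ratio C/C₀, the initial concentration does not enter.
ΔF = 5.35 × ln(2) = 5.35 × 0.69315 = 3.7084 W/m².

ΔF = 3.708 W/m²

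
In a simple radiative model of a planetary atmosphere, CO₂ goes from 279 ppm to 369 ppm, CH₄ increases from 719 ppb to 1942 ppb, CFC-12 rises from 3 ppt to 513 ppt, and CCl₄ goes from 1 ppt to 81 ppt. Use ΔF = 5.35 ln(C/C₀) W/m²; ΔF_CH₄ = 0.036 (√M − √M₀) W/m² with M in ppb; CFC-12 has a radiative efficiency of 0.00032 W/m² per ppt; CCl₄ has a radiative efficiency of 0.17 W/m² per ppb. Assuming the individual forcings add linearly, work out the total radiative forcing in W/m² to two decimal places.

ΔF = 2.29 W/m²

CO₂: 5.35 × ln(369/279) = 5.35 × ln(1.32258) = 5.35 × 0.27958 = 1.4958 W/m².
CH₄: 0.036 × (√1942 − √719) = 0.036 × (44.0681 − 26.8142) = 0.036 × 17.2539 = 0.6211 W/m².
CFC-12: ΔF = 0.00032 × (513 − 3) = 0.00032 × 510 = 0.1632 W/m².
CCl₄: Δ = 81 − 1 = 80 ppt = 0.080 ppb; ΔF = 0.17 × 0.080 = 0.0136 W/m².
Total ΔF = 1.4958 + 0.6211 + 0.1632 + 0.0136 = 2.2937 W/m².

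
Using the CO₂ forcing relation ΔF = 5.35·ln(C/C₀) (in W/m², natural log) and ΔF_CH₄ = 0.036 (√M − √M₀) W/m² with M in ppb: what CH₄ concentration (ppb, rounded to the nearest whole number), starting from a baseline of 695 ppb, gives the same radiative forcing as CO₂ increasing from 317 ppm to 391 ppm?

CO₂ forcing: 5.35 × ln(391/317) = 5.35 × 0.209806 = 1.12246 W/m².
Set 0.036(√M − √695) = 1.12246: √M = 1.12246/0.036 + √695 = 31.1794 + 26.3629 = 57.5423.
M = (57.5423)² = 3311.12 ppb.

M ≈ 3311 ppb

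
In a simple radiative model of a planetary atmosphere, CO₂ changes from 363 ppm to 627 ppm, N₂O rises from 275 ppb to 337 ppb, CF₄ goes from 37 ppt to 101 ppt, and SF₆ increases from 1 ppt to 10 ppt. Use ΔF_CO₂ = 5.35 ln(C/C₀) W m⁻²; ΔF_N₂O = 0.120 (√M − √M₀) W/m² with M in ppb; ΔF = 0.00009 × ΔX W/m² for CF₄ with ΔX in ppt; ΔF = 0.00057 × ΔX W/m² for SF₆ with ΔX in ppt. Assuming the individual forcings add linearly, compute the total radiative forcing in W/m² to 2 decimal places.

CO₂: 5.35 × ln(627/363) = 5.35 × ln(1.72727) = 5.35 × 0.54654 = 2.9240 W/m².
N₂O: 0.120 × (√337 − √275) = 0.120 × (18.3576 − 16.5831) = 0.120 × 1.7745 = 0.2129 W/m².
CF₄: ΔF = 0.00009 × (101 − 37) = 0.00009 × 64 = 0.0058 W/m².
SF₆: ΔF = 0.00057 × (10 − 1) = 0.00057 × 9 = 0.0051 W/m².
Total ΔF = 2.9240 + 0.2129 + 0.0058 + 0.0051 = 3.1478 W/m².

ΔF = 3.15 W/m²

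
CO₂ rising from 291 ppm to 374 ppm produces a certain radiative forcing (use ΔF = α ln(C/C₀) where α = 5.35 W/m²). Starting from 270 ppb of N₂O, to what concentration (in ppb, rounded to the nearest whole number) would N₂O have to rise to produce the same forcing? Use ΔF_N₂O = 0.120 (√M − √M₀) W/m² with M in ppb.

M ≈ 763 ppb

CO₂ forcing: 5.35 × ln(374/291) = 5.35 × 0.250933 = 1.34249 W/m².
Set 0.120(√M − √270) = 1.34249: √M = 1.34249/0.120 + √270 = 11.1874 + 16.4317 = 27.6191.
M = (27.6191)² = 762.81 ppb.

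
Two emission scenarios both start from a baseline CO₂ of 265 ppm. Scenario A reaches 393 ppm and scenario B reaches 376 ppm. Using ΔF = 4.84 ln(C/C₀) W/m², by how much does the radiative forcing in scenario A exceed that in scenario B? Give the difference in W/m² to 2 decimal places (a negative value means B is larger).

ΔF_A = 4.84 ln(393/265) = 4.84 × 0.39408 = 1.9073 W/m².
ΔF_B = 4.84 ln(376/265) = 4.84 × 0.34986 = 1.6933 W/m².
Difference: 1.9073 − 1.6933 = 0.2140 W/m².
(Equivalently, ΔF_A − ΔF_B = 4.84 ln(393/376) = 4.84 × 0.04422 = 0.2140 W/m².)

ΔF_A − ΔF_B = 0.21 W/m²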